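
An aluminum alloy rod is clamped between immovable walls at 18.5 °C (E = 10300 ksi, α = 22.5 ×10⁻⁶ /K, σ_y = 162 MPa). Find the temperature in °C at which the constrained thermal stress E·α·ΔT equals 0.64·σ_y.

E = 10300 ksi = 71.02 GPa.
E·α·ΔT = 103.7 MPa ⇒ ΔT = 103.7 / (71.02×10³ × 22.5×10⁻⁶) = 64.89 K.
T = 18.5 + 64.89 = 83.39 °C.

83.4 °C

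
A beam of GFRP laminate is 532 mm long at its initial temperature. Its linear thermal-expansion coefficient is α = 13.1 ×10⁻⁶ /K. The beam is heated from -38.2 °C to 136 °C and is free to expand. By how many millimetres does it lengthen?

ΔT = 136 − (-38.2) = 174.2 K.
ΔL = α·L₀·ΔT = 13.1×10⁻⁶ × 532 mm × 174.2 K = 1.21 mm.

1.21 mm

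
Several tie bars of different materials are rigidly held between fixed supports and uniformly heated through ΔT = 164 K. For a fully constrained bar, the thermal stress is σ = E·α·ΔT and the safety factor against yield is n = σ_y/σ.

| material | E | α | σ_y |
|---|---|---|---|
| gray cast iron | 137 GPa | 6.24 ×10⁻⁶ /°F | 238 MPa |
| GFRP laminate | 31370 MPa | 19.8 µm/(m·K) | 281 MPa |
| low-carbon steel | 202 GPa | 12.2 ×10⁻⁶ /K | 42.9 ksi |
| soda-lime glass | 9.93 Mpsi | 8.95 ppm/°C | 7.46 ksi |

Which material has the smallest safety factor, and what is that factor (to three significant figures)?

With everything in SI (GPa, ×10⁻⁶/K, MPa):
  gray cast iron: E = 137.0, α = 11.2, σ_y = 238.0 → σ = 252 MPa, n = 0.943
  GFRP laminate: E = 31.37, α = 19.8, σ_y = 281.0 → σ = 102 MPa, n = 2.76
  low-carbon steel: E = 202.0, α = 12.2, σ_y = 295.8 → σ = 404 MPa, n = 0.732
  soda-lime glass: E = 68.46, α = 8.95, σ_y = 51.43 → σ = 100 MPa, n = 0.512
Soda-lime glass has the lowest safety factor, n = 0.512.

soda-lime glass, n = 0.512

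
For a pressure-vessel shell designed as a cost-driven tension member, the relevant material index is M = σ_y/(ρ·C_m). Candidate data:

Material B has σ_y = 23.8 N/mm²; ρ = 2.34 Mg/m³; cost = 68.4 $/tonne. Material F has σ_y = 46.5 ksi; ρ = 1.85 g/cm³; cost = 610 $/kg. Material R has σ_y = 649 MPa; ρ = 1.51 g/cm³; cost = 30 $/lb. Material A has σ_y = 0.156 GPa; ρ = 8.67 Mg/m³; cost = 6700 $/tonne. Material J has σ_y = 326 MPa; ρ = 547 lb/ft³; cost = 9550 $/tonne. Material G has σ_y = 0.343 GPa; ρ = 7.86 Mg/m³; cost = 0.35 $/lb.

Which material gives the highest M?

Convert each candidate to consistent units, then evaluate M:
  material B: σ_y = 23.80 MPa, ρ = 2340 kg/m³, cost = 0.06840 $/kg
  material F: σ_y = 320.6 MPa, ρ = 1850 kg/m³, cost = 610.0 $/kg
  material R: σ_y = 649.0 MPa, ρ = 1510 kg/m³, cost = 66.14 $/kg
  material A: σ_y = 156.0 MPa, ρ = 8670 kg/m³, cost = 6.700 $/kg
  material J: σ_y = 326.0 MPa, ρ = 8762 kg/m³, cost = 9.550 $/kg
  material G: σ_y = 343.0 MPa, ρ = 7860 kg/m³, cost = 0.7716 $/kg
  material B: M = 149 kN·m per $
  material G: M = 56.6 kN·m per $
  material R: M = 6.50 kN·m per $
  material J: M = 3.90 kN·m per $
  material A: M = 2.69 kN·m per $
  material F: M = 0.284 kN·m per $
Material B has the largest M.

material B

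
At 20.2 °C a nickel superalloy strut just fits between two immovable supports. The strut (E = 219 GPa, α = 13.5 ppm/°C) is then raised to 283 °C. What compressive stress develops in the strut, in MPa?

ΔT = 262.8 K. Constrained thermal stress σ = E·α·ΔT = 219.0×10³ MPa × 13.5×10⁻⁶ × 262.8 = 777 MPa (compressive).

777 MPa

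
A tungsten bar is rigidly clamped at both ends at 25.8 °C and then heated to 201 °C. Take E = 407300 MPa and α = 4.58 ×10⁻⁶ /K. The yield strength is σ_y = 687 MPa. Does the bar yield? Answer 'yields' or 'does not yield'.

does not yield

E = 407300 MPa = 407.3 GPa.
ΔT = 175.2 K. Constrained thermal stress σ = E·α·ΔT = 407.3×10³ MPa × 4.58×10⁻⁶ × 175.2 = 327 MPa (compressive).
Compare to σ_y = 687 MPa: σ < σ_y, so it does not yield.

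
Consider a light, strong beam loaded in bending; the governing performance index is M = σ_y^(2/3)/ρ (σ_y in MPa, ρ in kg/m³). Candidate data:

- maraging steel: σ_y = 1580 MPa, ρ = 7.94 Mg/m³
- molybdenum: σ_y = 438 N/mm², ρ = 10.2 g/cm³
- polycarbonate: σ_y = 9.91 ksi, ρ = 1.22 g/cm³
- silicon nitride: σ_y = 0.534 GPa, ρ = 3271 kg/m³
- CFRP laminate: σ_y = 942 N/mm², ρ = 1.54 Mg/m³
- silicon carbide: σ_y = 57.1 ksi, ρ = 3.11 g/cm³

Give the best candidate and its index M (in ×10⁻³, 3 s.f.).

CFRP laminate, M = 62.4×10⁻³

In SI units:
  maraging steel: σ_y = 1580 MPa, ρ = 7940 kg/m³
  molybdenum: σ_y = 438.0 MPa, ρ = 10200 kg/m³
  polycarbonate: σ_y = 68.33 MPa, ρ = 1220 kg/m³
  silicon nitride: σ_y = 534.0 MPa, ρ = 3271 kg/m³
  CFRP laminate: σ_y = 942.0 MPa, ρ = 1540 kg/m³
  silicon carbide: σ_y = 393.7 MPa, ρ = 3110 kg/m³
  CFRP laminate: M = 62.4×10⁻³
  silicon nitride: M = 20.1×10⁻³
  silicon carbide: M = 17.3×10⁻³
  maraging steel: M = 17.1×10⁻³
  polycarbonate: M = 13.7×10⁻³
  molybdenum: M = 5.65×10⁻³
The maximum is for CFRP laminate.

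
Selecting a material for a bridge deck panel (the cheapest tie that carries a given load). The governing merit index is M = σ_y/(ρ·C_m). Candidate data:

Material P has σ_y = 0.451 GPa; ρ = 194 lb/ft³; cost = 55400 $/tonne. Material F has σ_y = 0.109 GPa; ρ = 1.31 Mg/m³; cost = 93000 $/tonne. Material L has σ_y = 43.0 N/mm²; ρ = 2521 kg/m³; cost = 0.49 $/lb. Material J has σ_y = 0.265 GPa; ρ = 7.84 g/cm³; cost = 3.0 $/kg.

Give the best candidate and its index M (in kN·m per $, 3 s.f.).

material L, M = 15.8 kN·m per $

Convert each candidate to consistent units, then evaluate M:
  material P: σ_y = 451.0 MPa, ρ = 3108 kg/m³, cost = 55.40 $/kg
  material F: σ_y = 109.0 MPa, ρ = 1310 kg/m³, cost = 93.00 $/kg
  material L: σ_y = 43.00 MPa, ρ = 2521 kg/m³, cost = 1.080 $/kg
  material J: σ_y = 265.0 MPa, ρ = 7840 kg/m³, cost = 3.000 $/kg
  material L: M = 15.8 kN·m per $
  material J: M = 11.3 kN·m per $
  material P: M = 2.62 kN·m per $
  material F: M = 0.895 kN·m per $
Material L has the largest M.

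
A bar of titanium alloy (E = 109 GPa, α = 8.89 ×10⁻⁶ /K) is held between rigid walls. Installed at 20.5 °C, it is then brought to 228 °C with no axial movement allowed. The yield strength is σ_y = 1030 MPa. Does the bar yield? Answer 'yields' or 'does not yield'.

ΔT = 207.5 K. Constrained thermal stress σ = E·α·ΔT = 109.0×10³ MPa × 8.89×10⁻⁶ × 207.5 = 201 MPa (compressive).
Compare to σ_y = 1030 MPa: σ < σ_y, so it does not yield.

does not yield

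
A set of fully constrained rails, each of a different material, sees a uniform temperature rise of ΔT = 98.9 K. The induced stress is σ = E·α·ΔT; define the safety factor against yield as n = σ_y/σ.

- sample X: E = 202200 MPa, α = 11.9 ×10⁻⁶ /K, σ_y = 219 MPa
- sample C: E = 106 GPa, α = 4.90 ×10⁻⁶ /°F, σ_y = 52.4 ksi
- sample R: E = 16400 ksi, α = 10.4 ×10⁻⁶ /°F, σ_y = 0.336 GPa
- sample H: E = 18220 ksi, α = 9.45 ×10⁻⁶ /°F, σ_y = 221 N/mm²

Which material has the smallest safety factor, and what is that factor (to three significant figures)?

Per material, after unit conversion:
  sample X: E = 202.2, α = 11.9, σ_y = 219.0 → σ = 238 MPa, n = 0.920
  sample C: E = 106.0, α = 8.82, σ_y = 361.3 → σ = 92.5 MPa, n = 3.91
  sample R: E = 113.1, α = 18.7, σ_y = 336.0 → σ = 209 MPa, n = 1.60
  sample H: E = 125.6, α = 17.0, σ_y = 221.0 → σ = 211 MPa, n = 1.05
Smallest n: sample X with n = 0.920.

sample X, n = 0.920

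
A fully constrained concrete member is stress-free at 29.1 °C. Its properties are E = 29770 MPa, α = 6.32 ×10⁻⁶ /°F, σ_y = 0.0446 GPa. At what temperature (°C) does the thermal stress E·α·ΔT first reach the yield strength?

E = 29770 MPa = 29.77 GPa.
α = 6.32×10⁻⁶/°F × 9/5 = 11.4×10⁻⁶/K.
σ_y = 0.0446 GPa = 44.60 MPa.
E·α·ΔT = 44.60 MPa ⇒ ΔT = 44.60 / (29.77×10³ × 11.4×10⁻⁶) = 131.7 K.
T = 29.1 + 131.7 = 160.8 °C.

161 °C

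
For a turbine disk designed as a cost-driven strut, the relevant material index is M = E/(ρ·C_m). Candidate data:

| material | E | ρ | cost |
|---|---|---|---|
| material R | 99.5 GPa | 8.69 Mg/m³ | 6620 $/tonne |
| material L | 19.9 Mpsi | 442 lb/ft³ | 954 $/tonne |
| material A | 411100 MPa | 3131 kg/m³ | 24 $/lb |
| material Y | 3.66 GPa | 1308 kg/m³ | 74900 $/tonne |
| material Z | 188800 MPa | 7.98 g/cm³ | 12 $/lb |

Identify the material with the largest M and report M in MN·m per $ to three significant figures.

Normalizing units and computing the index:
  material R: E = 99.50 GPa, ρ = 8690 kg/m³, cost = 6.620 $/kg
  material L: E = 137.2 GPa, ρ = 7080 kg/m³, cost = 0.9540 $/kg
  material A: E = 411.1 GPa, ρ = 3131 kg/m³, cost = 52.91 $/kg
  material Y: E = 3.660 GPa, ρ = 1308 kg/m³, cost = 74.90 $/kg
  material Z: E = 188.8 GPa, ρ = 7980 kg/m³, cost = 26.46 $/kg
  material L: M = 20.3 MN·m per $
  material A: M = 2.48 MN·m per $
  material R: M = 1.73 MN·m per $
  material Z: M = 0.894 MN·m per $
  material Y: M = 0.0374 MN·m per $
The maximum is for material L.

material L, M = 20.3 MN·m per $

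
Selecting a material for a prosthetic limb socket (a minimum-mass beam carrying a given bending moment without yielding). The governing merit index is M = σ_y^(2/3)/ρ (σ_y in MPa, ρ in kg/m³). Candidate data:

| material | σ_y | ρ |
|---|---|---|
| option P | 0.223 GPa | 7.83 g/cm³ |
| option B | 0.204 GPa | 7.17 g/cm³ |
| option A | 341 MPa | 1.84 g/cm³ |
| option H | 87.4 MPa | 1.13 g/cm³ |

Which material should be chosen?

After converting to SI:
  option P: σ_y = 223.0 MPa, ρ = 7830 kg/m³
  option B: σ_y = 204.0 MPa, ρ = 7170 kg/m³
  option A: σ_y = 341.0 MPa, ρ = 1840 kg/m³
  option H: σ_y = 87.40 MPa, ρ = 1130 kg/m³
  option A: M = 26.5×10⁻³
  option H: M = 17.4×10⁻³
  option B: M = 4.83×10⁻³
  option P: M = 4.70×10⁻³
The maximum is for option A.

option A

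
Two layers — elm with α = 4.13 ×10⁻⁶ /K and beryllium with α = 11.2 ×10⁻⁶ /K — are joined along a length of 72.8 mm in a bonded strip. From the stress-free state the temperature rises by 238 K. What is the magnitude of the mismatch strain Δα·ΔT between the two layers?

Δα = |4.13 − 11.2|×10⁻⁶/K = 7.07×10⁻⁶/K.
Mismatch strain = Δα·ΔT = 7.07×10⁻⁶ × 238.0 = 1.68×10⁻³.

1.68×10⁻³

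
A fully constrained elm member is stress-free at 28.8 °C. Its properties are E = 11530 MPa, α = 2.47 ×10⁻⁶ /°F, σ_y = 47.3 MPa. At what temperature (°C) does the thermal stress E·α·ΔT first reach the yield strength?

E = 11530 MPa = 11.53 GPa.
α = 2.47×10⁻⁶/°F × 9/5 = 4.45×10⁻⁶/K.
E·α·ΔT = 47.30 MPa ⇒ ΔT = 47.30 / (11.53×10³ × 4.45×10⁻⁶) = 922.7 K.
T = 28.8 + 922.7 = 951.5 °C.

952 °C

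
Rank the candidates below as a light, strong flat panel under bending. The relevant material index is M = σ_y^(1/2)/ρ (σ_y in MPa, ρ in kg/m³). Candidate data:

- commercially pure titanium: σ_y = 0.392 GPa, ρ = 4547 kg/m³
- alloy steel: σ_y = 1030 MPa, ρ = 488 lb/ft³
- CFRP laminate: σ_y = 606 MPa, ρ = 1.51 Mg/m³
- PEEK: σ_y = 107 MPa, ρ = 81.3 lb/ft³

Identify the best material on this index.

Putting every candidate on a common basis:
  commercially pure titanium: σ_y = 392.0 MPa, ρ = 4547 kg/m³
  alloy steel: σ_y = 1030 MPa, ρ = 7817 kg/m³
  CFRP laminate: σ_y = 606.0 MPa, ρ = 1510 kg/m³
  PEEK: σ_y = 107.0 MPa, ρ = 1302 kg/m³
  CFRP laminate: M = 16.3×10⁻³
  PEEK: M = 7.94×10⁻³
  commercially pure titanium: M = 4.35×10⁻³
  alloy steel: M = 4.11×10⁻³
The maximum is for CFRP laminate.

CFRP laminate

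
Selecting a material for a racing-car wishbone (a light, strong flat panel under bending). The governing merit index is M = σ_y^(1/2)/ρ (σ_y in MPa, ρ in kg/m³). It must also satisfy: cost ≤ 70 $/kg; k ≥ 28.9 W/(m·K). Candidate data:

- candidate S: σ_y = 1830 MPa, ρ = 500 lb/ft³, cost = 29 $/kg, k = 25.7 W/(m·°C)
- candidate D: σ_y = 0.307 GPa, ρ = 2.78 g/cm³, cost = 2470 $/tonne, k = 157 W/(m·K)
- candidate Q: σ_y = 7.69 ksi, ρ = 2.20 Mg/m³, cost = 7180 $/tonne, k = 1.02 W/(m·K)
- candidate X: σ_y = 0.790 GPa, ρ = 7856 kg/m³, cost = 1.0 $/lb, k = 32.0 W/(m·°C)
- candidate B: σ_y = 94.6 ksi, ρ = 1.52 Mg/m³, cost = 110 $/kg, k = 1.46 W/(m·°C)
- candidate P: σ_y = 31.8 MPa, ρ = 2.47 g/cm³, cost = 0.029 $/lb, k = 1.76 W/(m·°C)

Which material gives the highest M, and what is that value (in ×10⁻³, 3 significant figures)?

Screen on constraints: cost ≤ 70 $/kg; k ≥ 28.9 W/(m·K). Survivors: candidate D, candidate X.
In SI units:
  candidate D: σ_y = 307.0 MPa, ρ = 2780 kg/m³
  candidate X: σ_y = 790.0 MPa, ρ = 7856 kg/m³
  candidate D: M = 6.30×10⁻³
  candidate X: M = 3.58×10⁻³
Highest index: candidate D.

candidate D, M = 6.30×10⁻³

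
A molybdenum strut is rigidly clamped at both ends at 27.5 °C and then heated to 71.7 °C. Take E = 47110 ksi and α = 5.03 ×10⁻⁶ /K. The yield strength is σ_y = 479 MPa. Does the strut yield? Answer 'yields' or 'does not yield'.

E = 47110 ksi = 324.8 GPa.
ΔT = 44.20 K. Constrained thermal stress σ = E·α·ΔT = 324.8×10³ MPa × 5.03×10⁻⁶ × 44.20 = 72.2 MPa (compressive).
Compare to σ_y = 479 MPa: σ < σ_y, so it does not yield.

does not yield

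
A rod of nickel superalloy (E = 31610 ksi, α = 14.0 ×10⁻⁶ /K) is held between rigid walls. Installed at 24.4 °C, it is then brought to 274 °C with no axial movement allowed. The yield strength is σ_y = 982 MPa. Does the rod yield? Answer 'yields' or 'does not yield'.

E = 31610 ksi = 217.9 GPa.
ΔT = 249.6 K. Constrained thermal stress σ = E·α·ΔT = 217.9×10³ MPa × 14.0×10⁻⁶ × 249.6 = 762 MPa (compressive).
Compare to σ_y = 982 MPa: σ < σ_y, so it does not yield.

does not yield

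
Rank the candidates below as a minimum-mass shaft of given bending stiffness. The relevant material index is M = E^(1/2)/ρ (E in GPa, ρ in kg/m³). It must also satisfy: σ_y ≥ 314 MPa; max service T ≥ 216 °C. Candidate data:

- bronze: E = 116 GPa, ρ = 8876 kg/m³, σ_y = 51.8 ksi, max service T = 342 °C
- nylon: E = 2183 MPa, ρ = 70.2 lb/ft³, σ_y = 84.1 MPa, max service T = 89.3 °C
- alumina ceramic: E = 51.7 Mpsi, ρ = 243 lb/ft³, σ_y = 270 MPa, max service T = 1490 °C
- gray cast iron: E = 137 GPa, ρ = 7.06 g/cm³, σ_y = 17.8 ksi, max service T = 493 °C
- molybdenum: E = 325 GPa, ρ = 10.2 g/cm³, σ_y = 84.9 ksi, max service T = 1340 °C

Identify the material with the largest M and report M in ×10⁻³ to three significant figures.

Screen on constraints: σ_y ≥ 314 MPa; max service T ≥ 216 °C. Survivors: bronze, molybdenum.
In SI units:
  bronze: E = 116.0 GPa, ρ = 8876 kg/m³
  molybdenum: E = 325.0 GPa, ρ = 10200 kg/m³
  molybdenum: M = 1.77×10⁻³
  bronze: M = 1.21×10⁻³
Molybdenum has the largest M.

molybdenum, M = 1.77×10⁻³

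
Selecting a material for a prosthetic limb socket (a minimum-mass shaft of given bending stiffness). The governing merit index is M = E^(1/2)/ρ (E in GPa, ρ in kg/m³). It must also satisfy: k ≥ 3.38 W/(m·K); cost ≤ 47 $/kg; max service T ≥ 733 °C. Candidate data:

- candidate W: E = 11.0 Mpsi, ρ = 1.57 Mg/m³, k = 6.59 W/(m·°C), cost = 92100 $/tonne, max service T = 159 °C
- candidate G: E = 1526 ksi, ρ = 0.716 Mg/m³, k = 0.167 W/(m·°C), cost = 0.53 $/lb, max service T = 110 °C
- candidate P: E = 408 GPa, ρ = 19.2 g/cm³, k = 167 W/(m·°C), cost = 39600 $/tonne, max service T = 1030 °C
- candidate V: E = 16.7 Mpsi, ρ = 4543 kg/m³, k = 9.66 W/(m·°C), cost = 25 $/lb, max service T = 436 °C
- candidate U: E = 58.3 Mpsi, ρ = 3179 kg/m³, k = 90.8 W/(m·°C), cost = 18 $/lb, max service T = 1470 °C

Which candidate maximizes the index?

Screen on constraints: k ≥ 3.38 W/(m·K); cost ≤ 47 $/kg; max service T ≥ 733 °C. Survivors: candidate P, candidate U.
In SI units:
  candidate P: E = 408.0 GPa, ρ = 19200 kg/m³
  candidate U: E = 402.0 GPa, ρ = 3179 kg/m³
  candidate U: M = 6.31×10⁻³
  candidate P: M = 1.05×10⁻³
The maximum is for candidate U.

candidate U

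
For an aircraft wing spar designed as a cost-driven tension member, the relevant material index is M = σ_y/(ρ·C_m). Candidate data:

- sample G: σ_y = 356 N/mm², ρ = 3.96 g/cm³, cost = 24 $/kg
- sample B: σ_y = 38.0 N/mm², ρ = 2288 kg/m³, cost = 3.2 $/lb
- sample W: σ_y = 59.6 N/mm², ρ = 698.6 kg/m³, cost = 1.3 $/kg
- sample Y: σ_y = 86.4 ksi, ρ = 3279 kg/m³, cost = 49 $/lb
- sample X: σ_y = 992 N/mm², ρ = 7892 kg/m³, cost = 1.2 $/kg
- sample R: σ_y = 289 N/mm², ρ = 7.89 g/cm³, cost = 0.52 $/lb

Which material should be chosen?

Normalizing units and computing the index:
  sample G: σ_y = 356.0 MPa, ρ = 3960 kg/m³, cost = 24.00 $/kg
  sample B: σ_y = 38.00 MPa, ρ = 2288 kg/m³, cost = 7.055 $/kg
  sample W: σ_y = 59.60 MPa, ρ = 698.6 kg/m³, cost = 1.300 $/kg
  sample Y: σ_y = 595.7 MPa, ρ = 3279 kg/m³, cost = 108.0 $/kg
  sample X: σ_y = 992.0 MPa, ρ = 7892 kg/m³, cost = 1.200 $/kg
  sample R: σ_y = 289.0 MPa, ρ = 7890 kg/m³, cost = 1.146 $/kg
  sample X: M = 105 kN·m per $
  sample W: M = 65.6 kN·m per $
  sample R: M = 32.0 kN·m per $
  sample G: M = 3.75 kN·m per $
  sample B: M = 2.35 kN·m per $
  sample Y: M = 1.68 kN·m per $
Highest index: sample X.

sample X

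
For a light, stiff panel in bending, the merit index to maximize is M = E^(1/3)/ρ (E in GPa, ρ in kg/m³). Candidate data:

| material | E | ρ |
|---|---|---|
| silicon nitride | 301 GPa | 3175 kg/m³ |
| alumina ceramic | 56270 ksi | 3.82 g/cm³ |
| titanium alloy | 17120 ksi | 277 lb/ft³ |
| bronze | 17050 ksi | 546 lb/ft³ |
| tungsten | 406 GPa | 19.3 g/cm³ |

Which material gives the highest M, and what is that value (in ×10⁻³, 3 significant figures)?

Convert each candidate to consistent units, then evaluate M:
  silicon nitride: E = 301.0 GPa, ρ = 3175 kg/m³
  alumina ceramic: E = 388.0 GPa, ρ = 3820 kg/m³
  titanium alloy: E = 118.0 GPa, ρ = 4437 kg/m³
  bronze: E = 117.6 GPa, ρ = 8746 kg/m³
  tungsten: E = 406.0 GPa, ρ = 19300 kg/m³
  silicon nitride: M = 2.11×10⁻³
  alumina ceramic: M = 1.91×10⁻³
  titanium alloy: M = 1.11×10⁻³
  bronze: M = 0.560×10⁻³
  tungsten: M = 0.384×10⁻³
Highest index: silicon nitride.

silicon nitride, M = 2.11×10⁻³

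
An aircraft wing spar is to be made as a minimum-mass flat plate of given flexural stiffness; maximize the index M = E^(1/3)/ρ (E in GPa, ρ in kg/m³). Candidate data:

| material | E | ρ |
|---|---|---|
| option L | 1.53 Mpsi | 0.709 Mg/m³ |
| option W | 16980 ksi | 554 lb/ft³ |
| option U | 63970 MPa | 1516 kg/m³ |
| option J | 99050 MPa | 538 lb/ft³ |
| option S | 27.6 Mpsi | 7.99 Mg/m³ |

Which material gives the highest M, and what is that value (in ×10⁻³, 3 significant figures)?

option L, M = 3.09×10⁻³

Convert each candidate to consistent units, then evaluate M:
  option L: E = 10.55 GPa, ρ = 709.0 kg/m³
  option W: E = 117.1 GPa, ρ = 8874 kg/m³
  option U: E = 63.97 GPa, ρ = 1516 kg/m³
  option J: E = 99.05 GPa, ρ = 8618 kg/m³
  option S: E = 190.3 GPa, ρ = 7990 kg/m³
  option L: M = 3.09×10⁻³
  option U: M = 2.64×10⁻³
  option S: M = 0.720×10⁻³
  option W: M = 0.551×10⁻³
  option J: M = 0.537×10⁻³
Option L has the largest M.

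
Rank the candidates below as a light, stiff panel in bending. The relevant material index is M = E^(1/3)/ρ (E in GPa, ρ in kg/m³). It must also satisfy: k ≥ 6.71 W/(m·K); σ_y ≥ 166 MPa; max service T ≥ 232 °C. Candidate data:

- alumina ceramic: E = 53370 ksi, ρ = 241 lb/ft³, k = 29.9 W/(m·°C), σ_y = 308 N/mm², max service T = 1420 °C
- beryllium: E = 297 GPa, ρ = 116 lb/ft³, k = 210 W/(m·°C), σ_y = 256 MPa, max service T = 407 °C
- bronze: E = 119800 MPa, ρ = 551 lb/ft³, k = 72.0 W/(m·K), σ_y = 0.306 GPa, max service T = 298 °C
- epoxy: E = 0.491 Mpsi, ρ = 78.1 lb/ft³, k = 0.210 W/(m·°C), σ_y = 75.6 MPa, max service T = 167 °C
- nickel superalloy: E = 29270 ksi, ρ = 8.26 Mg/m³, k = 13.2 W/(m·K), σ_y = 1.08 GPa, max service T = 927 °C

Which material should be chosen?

Screen on constraints: k ≥ 6.71 W/(m·K); σ_y ≥ 166 MPa; max service T ≥ 232 °C. Survivors: alumina ceramic, beryllium, bronze, nickel superalloy.
In SI units:
  alumina ceramic: E = 368.0 GPa, ρ = 3860 kg/m³
  beryllium: E = 297.0 GPa, ρ = 1858 kg/m³
  bronze: E = 119.8 GPa, ρ = 8826 kg/m³
  nickel superalloy: E = 201.8 GPa, ρ = 8260 kg/m³
  beryllium: M = 3.59×10⁻³
  alumina ceramic: M = 1.86×10⁻³
  nickel superalloy: M = 0.710×10⁻³
  bronze: M = 0.559×10⁻³
Beryllium has the largest M.

beryllium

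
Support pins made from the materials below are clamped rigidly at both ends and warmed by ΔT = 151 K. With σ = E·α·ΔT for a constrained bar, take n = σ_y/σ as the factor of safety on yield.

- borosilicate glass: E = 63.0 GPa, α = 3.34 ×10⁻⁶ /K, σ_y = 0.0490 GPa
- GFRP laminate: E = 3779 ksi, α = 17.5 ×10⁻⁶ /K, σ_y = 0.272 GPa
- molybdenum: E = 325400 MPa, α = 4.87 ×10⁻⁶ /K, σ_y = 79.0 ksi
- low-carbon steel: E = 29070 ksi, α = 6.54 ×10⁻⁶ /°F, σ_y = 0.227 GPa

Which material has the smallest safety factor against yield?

Per material, after unit conversion:
  borosilicate glass: E = 63.00, α = 3.34, σ_y = 49.00 → σ = 31.8 MPa, n = 1.54
  GFRP laminate: E = 26.06, α = 17.5, σ_y = 272.0 → σ = 68.9 MPa, n = 3.95
  molybdenum: E = 325.4, α = 4.87, σ_y = 544.7 → σ = 239 MPa, n = 2.28
  low-carbon steel: E = 200.4, α = 11.8, σ_y = 227.0 → σ = 356 MPa, n = 0.637
Smallest n: low-carbon steel with n = 0.637.

low-carbon steel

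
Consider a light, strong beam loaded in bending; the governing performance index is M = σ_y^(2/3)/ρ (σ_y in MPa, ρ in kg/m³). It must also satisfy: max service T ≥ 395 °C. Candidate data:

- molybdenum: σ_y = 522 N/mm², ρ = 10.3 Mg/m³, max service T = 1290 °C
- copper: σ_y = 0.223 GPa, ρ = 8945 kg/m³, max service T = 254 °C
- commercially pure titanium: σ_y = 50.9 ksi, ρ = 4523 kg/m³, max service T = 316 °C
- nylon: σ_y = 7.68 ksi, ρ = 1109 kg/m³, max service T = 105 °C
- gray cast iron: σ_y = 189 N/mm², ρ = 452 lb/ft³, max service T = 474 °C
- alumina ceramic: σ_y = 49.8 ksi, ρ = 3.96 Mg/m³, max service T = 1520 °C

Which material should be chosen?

Screen on constraints: max service T ≥ 395 °C. Survivors: molybdenum, gray cast iron, alumina ceramic.
In SI units:
  molybdenum: σ_y = 522.0 MPa, ρ = 10300 kg/m³
  gray cast iron: σ_y = 189.0 MPa, ρ = 7240 kg/m³
  alumina ceramic: σ_y = 343.4 MPa, ρ = 3960 kg/m³
  alumina ceramic: M = 12.4×10⁻³
  molybdenum: M = 6.29×10⁻³
  gray cast iron: M = 4.55×10⁻³
Alumina ceramic ranks first.

alumina ceramic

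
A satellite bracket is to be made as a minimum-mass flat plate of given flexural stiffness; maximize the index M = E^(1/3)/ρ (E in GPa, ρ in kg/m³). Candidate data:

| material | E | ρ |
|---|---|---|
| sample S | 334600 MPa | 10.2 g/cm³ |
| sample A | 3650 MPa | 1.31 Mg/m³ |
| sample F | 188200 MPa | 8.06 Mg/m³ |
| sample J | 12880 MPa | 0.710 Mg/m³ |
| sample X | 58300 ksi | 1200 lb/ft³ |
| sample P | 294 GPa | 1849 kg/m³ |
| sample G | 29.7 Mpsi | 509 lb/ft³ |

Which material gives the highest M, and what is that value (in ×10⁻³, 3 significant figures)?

sample P, M = 3.60×10⁻³

Putting every candidate on a common basis:
  sample S: E = 334.6 GPa, ρ = 10200 kg/m³
  sample A: E = 3.650 GPa, ρ = 1310 kg/m³
  sample F: E = 188.2 GPa, ρ = 8060 kg/m³
  sample J: E = 12.88 GPa, ρ = 710.0 kg/m³
  sample X: E = 402.0 GPa, ρ = 19220 kg/m³
  sample P: E = 294.0 GPa, ρ = 1849 kg/m³
  sample G: E = 204.8 GPa, ρ = 8153 kg/m³
  sample P: M = 3.60×10⁻³
  sample J: M = 3.30×10⁻³
  sample A: M = 1.18×10⁻³
  sample G: M = 0.723×10⁻³
  sample F: M = 0.711×10⁻³
  sample S: M = 0.681×10⁻³
  sample X: M = 0.384×10⁻³
Highest index: sample P.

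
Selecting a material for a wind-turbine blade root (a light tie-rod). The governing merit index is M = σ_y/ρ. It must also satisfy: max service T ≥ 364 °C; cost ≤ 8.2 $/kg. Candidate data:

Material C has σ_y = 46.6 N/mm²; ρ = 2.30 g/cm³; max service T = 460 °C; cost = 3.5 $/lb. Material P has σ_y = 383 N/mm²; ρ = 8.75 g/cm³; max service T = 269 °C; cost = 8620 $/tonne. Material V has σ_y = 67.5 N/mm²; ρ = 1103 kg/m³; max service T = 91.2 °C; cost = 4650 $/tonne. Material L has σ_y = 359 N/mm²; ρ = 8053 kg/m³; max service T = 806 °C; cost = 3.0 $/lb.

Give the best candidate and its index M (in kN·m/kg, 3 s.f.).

material L, M = 44.6 kN·m/kg

Screen on constraints: max service T ≥ 364 °C; cost ≤ 8.2 $/kg. Survivors: material C, material L.
After converting to SI:
  material C: σ_y = 46.60 MPa, ρ = 2300 kg/m³
  material L: σ_y = 359.0 MPa, ρ = 8053 kg/m³
  material L: M = 44.6 kN·m/kg
  material C: M = 20.3 kN·m/kg
Material L ranks first.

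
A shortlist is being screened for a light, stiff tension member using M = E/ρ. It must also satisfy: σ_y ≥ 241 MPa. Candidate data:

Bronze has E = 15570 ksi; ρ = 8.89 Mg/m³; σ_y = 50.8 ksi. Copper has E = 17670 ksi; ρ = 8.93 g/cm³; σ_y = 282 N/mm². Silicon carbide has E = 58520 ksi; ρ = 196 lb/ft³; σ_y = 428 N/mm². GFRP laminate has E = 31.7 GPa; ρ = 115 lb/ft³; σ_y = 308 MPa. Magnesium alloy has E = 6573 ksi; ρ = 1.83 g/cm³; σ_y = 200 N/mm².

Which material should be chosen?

Screen on constraints: σ_y ≥ 241 MPa. Survivors: bronze, copper, silicon carbide, GFRP laminate.
Normalizing units and computing the index:
  bronze: E = 107.4 GPa, ρ = 8890 kg/m³
  copper: E = 121.8 GPa, ρ = 8930 kg/m³
  silicon carbide: E = 403.5 GPa, ρ = 3140 kg/m³
  GFRP laminate: E = 31.70 GPa, ρ = 1842 kg/m³
  silicon carbide: M = 129 MN·m/kg
  GFRP laminate: M = 17.2 MN·m/kg
  copper: M = 13.6 MN·m/kg
  bronze: M = 12.1 MN·m/kg
Highest index: silicon carbide.

silicon carbide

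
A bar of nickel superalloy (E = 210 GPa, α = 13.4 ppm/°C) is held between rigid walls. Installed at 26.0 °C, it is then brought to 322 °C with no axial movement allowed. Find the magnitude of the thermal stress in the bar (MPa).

ΔT = 296.0 K. Constrained thermal stress σ = E·α·ΔT = 210.0×10³ MPa × 13.4×10⁻⁶ × 296.0 = 833 MPa (compressive).

833 MPa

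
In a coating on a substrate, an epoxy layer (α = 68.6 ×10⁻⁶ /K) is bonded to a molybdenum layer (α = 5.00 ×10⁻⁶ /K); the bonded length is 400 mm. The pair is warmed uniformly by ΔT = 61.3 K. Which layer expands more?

epoxy

α(epoxy) = 68.6×10⁻⁶/K vs α(molybdenum) = 5.00×10⁻⁶/K.
Higher α expands more for the same ΔT: epoxy.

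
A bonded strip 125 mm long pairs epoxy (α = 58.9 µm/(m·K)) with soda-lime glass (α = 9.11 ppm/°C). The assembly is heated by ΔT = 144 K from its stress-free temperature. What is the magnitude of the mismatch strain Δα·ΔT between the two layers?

7.17×10⁻³

Δα = |58.9 − 9.11|×10⁻⁶/K = 49.8×10⁻⁶/K.
Mismatch strain = Δα·ΔT = 49.8×10⁻⁶ × 144.0 = 7.17×10⁻³.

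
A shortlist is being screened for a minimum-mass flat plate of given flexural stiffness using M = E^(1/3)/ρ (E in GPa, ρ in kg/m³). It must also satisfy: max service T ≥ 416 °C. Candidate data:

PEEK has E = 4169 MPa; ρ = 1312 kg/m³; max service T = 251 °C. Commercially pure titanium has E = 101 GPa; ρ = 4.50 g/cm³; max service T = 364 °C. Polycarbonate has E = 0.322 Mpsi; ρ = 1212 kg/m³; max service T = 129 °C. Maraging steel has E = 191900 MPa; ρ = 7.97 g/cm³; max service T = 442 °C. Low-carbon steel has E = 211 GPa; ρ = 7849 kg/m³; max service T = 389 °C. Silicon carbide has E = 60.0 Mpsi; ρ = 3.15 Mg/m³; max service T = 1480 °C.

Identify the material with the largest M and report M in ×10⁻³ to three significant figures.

Screen on constraints: max service T ≥ 416 °C. Survivors: maraging steel, silicon carbide.
Normalizing units and computing the index:
  maraging steel: E = 191.9 GPa, ρ = 7970 kg/m³
  silicon carbide: E = 413.7 GPa, ρ = 3150 kg/m³
  silicon carbide: M = 2.37×10⁻³
  maraging steel: M = 0.724×10⁻³
Highest index: silicon carbide.

silicon carbide, M = 2.37×10⁻³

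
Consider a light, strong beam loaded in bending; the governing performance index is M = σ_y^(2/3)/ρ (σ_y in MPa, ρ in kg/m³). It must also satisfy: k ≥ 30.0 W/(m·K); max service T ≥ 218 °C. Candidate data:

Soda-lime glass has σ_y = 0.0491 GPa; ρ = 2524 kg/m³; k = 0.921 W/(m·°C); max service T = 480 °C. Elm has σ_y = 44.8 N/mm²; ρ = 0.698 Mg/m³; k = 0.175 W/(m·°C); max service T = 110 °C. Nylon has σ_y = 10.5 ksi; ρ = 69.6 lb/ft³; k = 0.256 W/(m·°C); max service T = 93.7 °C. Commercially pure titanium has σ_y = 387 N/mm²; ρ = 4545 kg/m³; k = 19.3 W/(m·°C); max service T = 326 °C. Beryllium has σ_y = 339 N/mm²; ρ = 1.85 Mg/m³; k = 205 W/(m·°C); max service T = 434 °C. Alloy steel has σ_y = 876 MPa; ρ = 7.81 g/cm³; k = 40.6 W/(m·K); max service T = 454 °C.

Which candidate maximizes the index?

Screen on constraints: k ≥ 30.0 W/(m·K); max service T ≥ 218 °C. Survivors: beryllium, alloy steel.
After converting to SI:
  beryllium: σ_y = 339.0 MPa, ρ = 1850 kg/m³
  alloy steel: σ_y = 876.0 MPa, ρ = 7810 kg/m³
  beryllium: M = 26.3×10⁻³
  alloy steel: M = 11.7×10⁻³
Beryllium has the largest M.

beryllium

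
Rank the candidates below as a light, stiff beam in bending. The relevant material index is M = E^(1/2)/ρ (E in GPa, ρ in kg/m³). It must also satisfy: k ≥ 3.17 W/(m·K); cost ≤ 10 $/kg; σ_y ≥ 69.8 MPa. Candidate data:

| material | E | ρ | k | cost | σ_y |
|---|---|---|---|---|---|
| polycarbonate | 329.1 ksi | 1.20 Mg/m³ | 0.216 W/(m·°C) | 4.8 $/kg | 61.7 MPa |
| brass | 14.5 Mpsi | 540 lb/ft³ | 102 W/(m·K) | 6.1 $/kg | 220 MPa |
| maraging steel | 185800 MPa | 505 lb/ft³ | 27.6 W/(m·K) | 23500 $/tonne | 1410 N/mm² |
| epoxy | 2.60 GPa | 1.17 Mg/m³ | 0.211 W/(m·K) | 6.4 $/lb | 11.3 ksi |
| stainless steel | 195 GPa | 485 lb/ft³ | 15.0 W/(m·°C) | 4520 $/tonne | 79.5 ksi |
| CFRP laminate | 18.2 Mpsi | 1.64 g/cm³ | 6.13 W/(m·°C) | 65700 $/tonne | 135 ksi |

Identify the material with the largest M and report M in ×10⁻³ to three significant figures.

stainless steel, M = 1.80×10⁻³

Screen on constraints: k ≥ 3.17 W/(m·K); cost ≤ 10 $/kg; σ_y ≥ 69.8 MPa. Survivors: brass, stainless steel.
In SI units:
  brass: E = 99.97 GPa, ρ = 8650 kg/m³
  stainless steel: E = 195.0 GPa, ρ = 7769 kg/m³
  stainless steel: M = 1.80×10⁻³
  brass: M = 1.16×10⁻³
Stainless steel ranks first.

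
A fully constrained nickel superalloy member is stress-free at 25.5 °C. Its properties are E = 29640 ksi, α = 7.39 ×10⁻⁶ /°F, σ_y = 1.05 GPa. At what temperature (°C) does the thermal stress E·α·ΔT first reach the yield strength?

E = 29640 ksi = 204.4 GPa.
α = 7.39×10⁻⁶/°F × 9/5 = 13.3×10⁻⁶/K.
σ_y = 1.05 GPa = 1050 MPa.
E·α·ΔT = 1050 MPa ⇒ ΔT = 1050 / (204.4×10³ × 13.3×10⁻⁶) = 386.3 K.
T = 25.5 + 386.3 = 411.8 °C.

412 °C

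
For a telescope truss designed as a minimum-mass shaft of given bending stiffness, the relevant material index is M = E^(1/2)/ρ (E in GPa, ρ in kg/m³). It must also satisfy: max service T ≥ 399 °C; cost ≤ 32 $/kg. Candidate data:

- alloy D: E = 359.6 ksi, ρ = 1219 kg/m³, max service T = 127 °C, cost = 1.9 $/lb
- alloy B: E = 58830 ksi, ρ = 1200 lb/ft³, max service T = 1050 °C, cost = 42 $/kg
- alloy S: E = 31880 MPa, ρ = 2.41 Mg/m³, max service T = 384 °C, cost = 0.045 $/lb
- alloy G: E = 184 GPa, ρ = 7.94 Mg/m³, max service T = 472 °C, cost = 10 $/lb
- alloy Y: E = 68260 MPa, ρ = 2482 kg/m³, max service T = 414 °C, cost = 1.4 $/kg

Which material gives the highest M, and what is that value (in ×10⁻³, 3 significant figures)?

Screen on constraints: max service T ≥ 399 °C; cost ≤ 32 $/kg. Survivors: alloy G, alloy Y.
After converting to SI:
  alloy G: E = 184.0 GPa, ρ = 7940 kg/m³
  alloy Y: E = 68.26 GPa, ρ = 2482 kg/m³
  alloy Y: M = 3.33×10⁻³
  alloy G: M = 1.71×10⁻³
Alloy Y has the largest M.

alloy Y, M = 3.33×10⁻³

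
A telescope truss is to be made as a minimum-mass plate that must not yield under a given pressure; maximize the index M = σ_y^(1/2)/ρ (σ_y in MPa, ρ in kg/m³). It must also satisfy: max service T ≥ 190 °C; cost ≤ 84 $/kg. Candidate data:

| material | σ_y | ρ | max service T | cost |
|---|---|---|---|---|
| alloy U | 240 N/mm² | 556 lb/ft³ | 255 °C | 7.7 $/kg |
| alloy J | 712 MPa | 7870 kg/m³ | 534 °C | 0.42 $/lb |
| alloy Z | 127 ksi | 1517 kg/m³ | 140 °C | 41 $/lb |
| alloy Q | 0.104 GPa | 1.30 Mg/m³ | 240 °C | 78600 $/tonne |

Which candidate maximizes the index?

alloy Q

Screen on constraints: max service T ≥ 190 °C; cost ≤ 84 $/kg. Survivors: alloy U, alloy J, alloy Q.
In SI units:
  alloy U: σ_y = 240.0 MPa, ρ = 8906 kg/m³
  alloy J: σ_y = 712.0 MPa, ρ = 7870 kg/m³
  alloy Q: σ_y = 104.0 MPa, ρ = 1300 kg/m³
  alloy Q: M = 7.84×10⁻³
  alloy J: M = 3.39×10⁻³
  alloy U: M = 1.74×10⁻³
Alloy Q has the largest M.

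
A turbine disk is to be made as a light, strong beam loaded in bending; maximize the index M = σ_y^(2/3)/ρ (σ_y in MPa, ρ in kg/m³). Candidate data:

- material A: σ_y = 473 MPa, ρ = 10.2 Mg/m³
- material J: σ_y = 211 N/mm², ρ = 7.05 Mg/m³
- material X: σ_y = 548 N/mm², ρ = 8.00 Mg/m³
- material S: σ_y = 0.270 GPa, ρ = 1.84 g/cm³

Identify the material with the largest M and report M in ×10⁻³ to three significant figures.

After converting to SI:
  material A: σ_y = 473.0 MPa, ρ = 10200 kg/m³
  material J: σ_y = 211.0 MPa, ρ = 7050 kg/m³
  material X: σ_y = 548.0 MPa, ρ = 8000 kg/m³
  material S: σ_y = 270.0 MPa, ρ = 1840 kg/m³
  material S: M = 22.7×10⁻³
  material X: M = 8.37×10⁻³
  material A: M = 5.95×10⁻³
  material J: M = 5.03×10⁻³
Material S ranks first.

material S, M = 22.7×10⁻³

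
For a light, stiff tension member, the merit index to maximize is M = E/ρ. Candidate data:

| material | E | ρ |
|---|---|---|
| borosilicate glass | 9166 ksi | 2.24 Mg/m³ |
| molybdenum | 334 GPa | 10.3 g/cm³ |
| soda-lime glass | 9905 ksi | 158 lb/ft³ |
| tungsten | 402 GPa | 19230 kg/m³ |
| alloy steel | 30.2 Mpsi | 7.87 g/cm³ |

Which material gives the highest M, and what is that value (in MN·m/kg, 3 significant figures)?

After converting to SI:
  borosilicate glass: E = 63.20 GPa, ρ = 2240 kg/m³
  molybdenum: E = 334.0 GPa, ρ = 10300 kg/m³
  soda-lime glass: E = 68.29 GPa, ρ = 2531 kg/m³
  tungsten: E = 402.0 GPa, ρ = 19230 kg/m³
  alloy steel: E = 208.2 GPa, ρ = 7870 kg/m³
  molybdenum: M = 32.4 MN·m/kg
  borosilicate glass: M = 28.2 MN·m/kg
  soda-lime glass: M = 27.0 MN·m/kg
  alloy steel: M = 26.5 MN·m/kg
  tungsten: M = 20.9 MN·m/kg
Molybdenum ranks first.

molybdenum, M = 32.4 MN·m/kg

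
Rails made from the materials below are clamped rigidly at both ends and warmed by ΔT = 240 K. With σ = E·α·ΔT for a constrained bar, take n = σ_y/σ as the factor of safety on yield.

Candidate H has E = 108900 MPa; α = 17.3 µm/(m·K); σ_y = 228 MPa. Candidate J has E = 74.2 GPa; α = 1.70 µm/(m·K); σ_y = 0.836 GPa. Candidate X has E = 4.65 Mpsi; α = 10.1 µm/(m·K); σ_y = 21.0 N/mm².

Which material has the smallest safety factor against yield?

Per material, after unit conversion:
  candidate H: E = 108.9, α = 17.3, σ_y = 228.0 → σ = 452 MPa, n = 0.504
  candidate J: E = 74.20, α = 1.70, σ_y = 836.0 → σ = 30.3 MPa, n = 27.6
  candidate X: E = 32.06, α = 10.1, σ_y = 21.00 → σ = 77.7 MPa, n = 0.270
Candidate X has the lowest safety factor, n = 0.270.

candidate X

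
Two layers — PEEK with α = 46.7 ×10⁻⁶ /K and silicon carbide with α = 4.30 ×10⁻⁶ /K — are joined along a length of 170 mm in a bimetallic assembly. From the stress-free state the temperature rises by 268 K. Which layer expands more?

PEEK

α(PEEK) = 46.7×10⁻⁶/K vs α(silicon carbide) = 4.30×10⁻⁶/K.
Higher α expands more for the same ΔT: PEEK.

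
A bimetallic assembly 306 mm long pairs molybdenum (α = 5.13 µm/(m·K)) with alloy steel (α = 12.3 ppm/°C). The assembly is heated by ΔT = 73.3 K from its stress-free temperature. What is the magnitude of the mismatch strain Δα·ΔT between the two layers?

5.26×10⁻⁴

Δα = |5.13 − 12.3|×10⁻⁶/K = 7.17×10⁻⁶/K.
Mismatch strain = Δα·ΔT = 7.17×10⁻⁶ × 73.3 = 5.26×10⁻⁴.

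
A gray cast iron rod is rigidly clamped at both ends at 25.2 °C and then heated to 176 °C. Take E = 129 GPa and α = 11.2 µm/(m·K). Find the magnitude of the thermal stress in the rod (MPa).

218 MPa

ΔT = 150.8 K. Constrained thermal stress σ = E·α·ΔT = 129.0×10³ MPa × 11.2×10⁻⁶ × 150.8 = 218 MPa (compressive).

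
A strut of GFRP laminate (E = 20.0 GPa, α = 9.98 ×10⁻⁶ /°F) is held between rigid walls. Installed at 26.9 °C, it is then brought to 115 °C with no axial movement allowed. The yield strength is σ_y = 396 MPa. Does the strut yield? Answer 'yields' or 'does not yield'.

does not yield

α = 9.98×10⁻⁶/°F × 9/5 = 18.0×10⁻⁶/K.
ΔT = 88.10 K. Constrained thermal stress σ = E·α·ΔT = 20.00×10³ MPa × 18.0×10⁻⁶ × 88.10 = 31.7 MPa (compressive).
Compare to σ_y = 396 MPa: σ < σ_y, so it does not yield.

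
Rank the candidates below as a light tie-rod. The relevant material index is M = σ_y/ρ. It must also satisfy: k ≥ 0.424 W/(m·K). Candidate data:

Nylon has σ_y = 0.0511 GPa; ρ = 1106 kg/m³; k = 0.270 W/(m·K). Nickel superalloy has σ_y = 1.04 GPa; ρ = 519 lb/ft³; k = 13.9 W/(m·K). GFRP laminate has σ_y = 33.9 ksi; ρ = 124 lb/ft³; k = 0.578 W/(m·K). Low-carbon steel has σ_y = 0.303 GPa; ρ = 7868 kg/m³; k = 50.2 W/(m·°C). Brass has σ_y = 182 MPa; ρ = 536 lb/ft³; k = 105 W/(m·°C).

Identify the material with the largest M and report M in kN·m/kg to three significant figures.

nickel superalloy, M = 125 kN·m/kg

Screen on constraints: k ≥ 0.424 W/(m·K). Survivors: nickel superalloy, GFRP laminate, low-carbon steel, brass.
Convert each candidate to consistent units, then evaluate M:
  nickel superalloy: σ_y = 1040 MPa, ρ = 8314 kg/m³
  GFRP laminate: σ_y = 233.7 MPa, ρ = 1986 kg/m³
  low-carbon steel: σ_y = 303.0 MPa, ρ = 7868 kg/m³
  brass: σ_y = 182.0 MPa, ρ = 8586 kg/m³
  nickel superalloy: M = 125 kN·m/kg
  GFRP laminate: M = 118 kN·m/kg
  low-carbon steel: M = 38.5 kN·m/kg
  brass: M = 21.2 kN·m/kg
Nickel superalloy ranks first.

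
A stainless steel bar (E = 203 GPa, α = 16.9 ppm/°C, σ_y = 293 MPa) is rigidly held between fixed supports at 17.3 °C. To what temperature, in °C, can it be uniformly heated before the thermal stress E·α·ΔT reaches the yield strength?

103 °C

E·α·ΔT = 293.0 MPa ⇒ ΔT = 293.0 / (203.0×10³ × 16.9×10⁻⁶) = 85.41 K.
T = 17.3 + 85.41 = 102.7 °C.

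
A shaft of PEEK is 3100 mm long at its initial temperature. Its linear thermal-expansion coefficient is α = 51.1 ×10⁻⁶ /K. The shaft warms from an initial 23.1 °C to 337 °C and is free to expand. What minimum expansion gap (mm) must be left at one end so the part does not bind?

49.7 mm

ΔT = 337 − 23.1 = 313.9 K.
ΔL = α·L₀·ΔT = 51.1×10⁻⁶ × 3100 mm × 313.9 K = 49.7 mm.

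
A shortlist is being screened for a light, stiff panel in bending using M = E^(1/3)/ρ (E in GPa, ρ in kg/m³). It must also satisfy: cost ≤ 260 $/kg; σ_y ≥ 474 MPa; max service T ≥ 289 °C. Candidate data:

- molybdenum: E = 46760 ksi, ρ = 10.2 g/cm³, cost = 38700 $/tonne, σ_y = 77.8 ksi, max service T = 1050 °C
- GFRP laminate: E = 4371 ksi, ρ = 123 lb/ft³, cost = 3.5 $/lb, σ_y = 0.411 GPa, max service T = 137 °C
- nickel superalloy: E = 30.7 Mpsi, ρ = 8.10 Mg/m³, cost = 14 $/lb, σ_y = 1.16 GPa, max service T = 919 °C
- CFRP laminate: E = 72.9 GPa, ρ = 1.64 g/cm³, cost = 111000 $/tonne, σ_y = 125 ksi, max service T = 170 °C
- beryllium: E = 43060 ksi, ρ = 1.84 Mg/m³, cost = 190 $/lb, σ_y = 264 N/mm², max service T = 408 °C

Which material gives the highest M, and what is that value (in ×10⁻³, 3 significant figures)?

Screen on constraints: cost ≤ 260 $/kg; σ_y ≥ 474 MPa; max service T ≥ 289 °C. Survivors: molybdenum, nickel superalloy.
Putting every candidate on a common basis:
  molybdenum: E = 322.4 GPa, ρ = 10200 kg/m³
  nickel superalloy: E = 211.7 GPa, ρ = 8100 kg/m³
  nickel superalloy: M = 0.736×10⁻³
  molybdenum: M = 0.672×10⁻³
The maximum is for nickel superalloy.

nickel superalloy, M = 0.736×10⁻³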